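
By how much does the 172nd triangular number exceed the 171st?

172

Consecutive triangular numbers differ by n: T_{172} − T_{171} = 172.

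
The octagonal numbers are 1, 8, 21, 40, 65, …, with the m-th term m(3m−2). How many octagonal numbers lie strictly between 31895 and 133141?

107

The n-th octagonal number is n(3n−2).
Smallest index with value > 31895: n = 104 (giving 32240).
Largest index with value < 133141: n = 210 (giving 131880).
Indices 104 through 210: 107 terms.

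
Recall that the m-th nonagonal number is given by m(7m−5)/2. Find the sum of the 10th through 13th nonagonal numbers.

Σ i(7i−5)/2 = (7Σi² − 5Σi) / 2 over i = 10..13.
Σi = 91 − 45 = 46 and Σi² = 819 − 285 = 534.
(7·534 − 5·46) / 2 = 3508/2 = 1754.

1754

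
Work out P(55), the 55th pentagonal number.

4510

The 55th pentagonal number is n(3n−1)/2 with n = 55.
55·(3·55 − 1)/2 = 55·164/2 = 55·82 = 4510.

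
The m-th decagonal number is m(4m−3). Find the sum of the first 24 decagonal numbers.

18700

Σ i(4i−3) = 4Σi² − 3Σi over i = 1..24.
Σi = 300 and Σi² = 4900.
4·4900 − 3·300 = 18700.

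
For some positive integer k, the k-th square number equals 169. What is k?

13

We need n² = 169, so n = √169 = 13.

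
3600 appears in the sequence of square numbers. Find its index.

We need n² = 3600, so n = √3600 = 60.

60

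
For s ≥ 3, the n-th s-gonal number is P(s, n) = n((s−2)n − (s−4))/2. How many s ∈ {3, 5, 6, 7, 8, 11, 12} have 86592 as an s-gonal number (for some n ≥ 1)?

s = 3: P(3, 415) = 86320 and P(3, 416) = 86736; 86592 is not s-gonal.
s = 5: P(5, 240) = 86280 and P(5, 241) = 87001; 86592 is not s-gonal.
s = 6: P(6, 208) = 86320 and P(6, 209) = 87153; 86592 is not s-gonal.
s = 7: P(7, 186) = 86211 and P(7, 187) = 87142; 86592 is not s-gonal.
s = 8: P(8, 170) = 86360 and P(8, 171) = 87381; 86592 is not s-gonal.
s = 11: P(11, 139) = 86458 and P(11, 140) = 87710; 86592 is not s-gonal.
s = 12: P(12, 132) = 86592. ✓
Hits: s ∈ {12} → 1.

1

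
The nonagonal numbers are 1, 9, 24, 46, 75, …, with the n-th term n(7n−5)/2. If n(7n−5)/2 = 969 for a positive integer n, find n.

17

Set n(7n−5)/2 = 969, giving 7n² − 5n − 1938 = 0.
The discriminant is 25 + 56·969 = 54289, and √54289 = 233.
So n = (5 + 233) / 14 = 238/14 = 17.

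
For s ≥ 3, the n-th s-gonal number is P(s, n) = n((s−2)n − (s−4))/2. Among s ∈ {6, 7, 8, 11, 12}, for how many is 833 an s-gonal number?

s = 6: P(6, 20) = 780 and P(6, 21) = 861; 833 is not s-gonal.
s = 7: P(7, 18) = 783 and P(7, 19) = 874; 833 is not s-gonal.
s = 8: P(8, 17) = 833. ✓
s = 11: P(11, 14) = 833. ✓
s = 12: P(12, 13) = 793 and P(12, 14) = 924; 833 is not s-gonal.
Hits: s ∈ {8, 11} → 2.

2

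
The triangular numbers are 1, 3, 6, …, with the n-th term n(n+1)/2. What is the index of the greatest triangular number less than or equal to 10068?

141

Solve n(n+1)/2 ≤ 10068 for integer n.
n = 141 gives 10011 ≤ 10068, while n = 142 gives 10153 > 10068; so the answer is index 141.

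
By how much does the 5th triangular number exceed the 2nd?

5·6/2 = 15 and 2·3/2 = 3.
Difference: 15 − 3 = 12.

12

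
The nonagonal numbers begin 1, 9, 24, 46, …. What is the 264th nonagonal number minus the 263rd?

1842

Consecutive nonagonal numbers differ by 7n − 6: here 7·264 − 6 = 1842.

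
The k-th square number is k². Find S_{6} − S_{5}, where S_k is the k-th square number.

11

n² − (n−1)² = 2n − 1, so 6² − 5² = 2·6 − 1 = 11.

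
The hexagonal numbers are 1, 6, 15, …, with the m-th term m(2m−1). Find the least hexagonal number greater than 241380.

241860

Solve n(2n−1) > 241380 for integer n.
The largest n with value ≤ 241380 is 347 (since 240471 ≤ 241380 < 241860), so the first above is n = 348, value 241860.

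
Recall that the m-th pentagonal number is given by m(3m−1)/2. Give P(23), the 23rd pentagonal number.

782

23·(3·23 − 1)/2 = 23·68/2 = 23·34 = 782.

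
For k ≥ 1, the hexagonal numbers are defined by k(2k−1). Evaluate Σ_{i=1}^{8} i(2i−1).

372

Σ i(2i−1) = 2Σi² − Σi over i = 1..8.
Σi = 36 and Σi² = 204.
2·204 − 1·36 = 372.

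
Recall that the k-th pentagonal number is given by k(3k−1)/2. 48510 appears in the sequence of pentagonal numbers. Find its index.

Set n(3n−1)/2 = 48510, giving 3n² − n − 97020 = 0.
So n = (1 + 1079) / 6 = 1080/6 = 180.

180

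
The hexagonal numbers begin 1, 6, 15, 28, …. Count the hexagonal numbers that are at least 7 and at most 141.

The n-th hexagonal number is n(2n−1).
Smallest index with value ≥ 7: n = 3 (giving 15).
Largest index with value ≤ 141: n = 8 (giving 120).
Indices 3 through 8: 6 terms.

6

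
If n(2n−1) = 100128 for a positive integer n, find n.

Set n(2n−1) = 100128, giving 2n² − n − 100128 = 0.
The discriminant is 1 + 8·100128 = 801025, and √801025 = 895.
So n = (1 + 895) / 4 = 896/4 = 224.
Check: 224·(2·224 − 1) = 100128. ✓

224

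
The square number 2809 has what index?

We need n² = 2809, so n = √2809 = 53.
Check: 53² = 2809. ✓

53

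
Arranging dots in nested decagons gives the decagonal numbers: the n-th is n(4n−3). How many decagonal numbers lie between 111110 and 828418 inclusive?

The n-th decagonal number is n(4n−3).
Smallest index with value ≥ 111110: n = 168 (giving 112392).
Largest index with value ≤ 828418: n = 455 (giving 826735).
Indices 168 through 455: 288 terms.

288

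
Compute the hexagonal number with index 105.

21945

The 105th hexagonal number is n(2n−1) with n = 105.
105·(2·105 − 1) = 105·209 = 21945.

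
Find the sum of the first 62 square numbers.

Σ_{i=1}^{62} i² = 62·63·125/6 = 81375.

81375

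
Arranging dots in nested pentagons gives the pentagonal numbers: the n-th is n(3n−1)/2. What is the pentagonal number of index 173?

The 173rd pentagonal number is n(3n−1)/2 with n = 173.
173·(3·173 − 1)/2 = 173·518/2 = 173·259 = 44807.

44807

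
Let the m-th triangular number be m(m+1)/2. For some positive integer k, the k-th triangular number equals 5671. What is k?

106

Set n(n+1)/2 = 5671, giving n² + n − 11342 = 0.
So n = (-1 + 213) / 2 = 212/2 = 106.
Check: 106·107/2 = 5671. ✓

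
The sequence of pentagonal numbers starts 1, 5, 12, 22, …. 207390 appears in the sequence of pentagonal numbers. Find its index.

Set n(3n−1)/2 = 207390, giving 3n² − n − 414780 = 0.
The discriminant is 1 + 24·207390 = 4977361, and √4977361 = 2231.
So n = (1 + 2231) / 6 = 2232/6 = 372.

372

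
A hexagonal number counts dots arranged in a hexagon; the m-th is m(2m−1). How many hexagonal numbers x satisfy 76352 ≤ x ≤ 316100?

202

The n-th hexagonal number is n(2n−1).
Smallest index with value ≥ 76352: n = 196 (giving 76636).
Largest index with value ≤ 316100: n = 397 (giving 314821).
Indices 196 through 397: 202 terms.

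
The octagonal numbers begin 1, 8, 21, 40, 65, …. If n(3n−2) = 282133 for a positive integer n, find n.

Set n(3n−2) = 282133, giving 3n² − 2n − 282133 = 0.
The discriminant is 4 + 12·282133 = 3385600, and √3385600 = 1840.
So n = (2 + 1840) / 6 = 1842/6 = 307.
Check: 307·(3·307 − 2) = 282133. ✓

307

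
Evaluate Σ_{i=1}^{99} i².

328350

Σ_{i=1}^{99} i² = 99·100·199/6 = 328350.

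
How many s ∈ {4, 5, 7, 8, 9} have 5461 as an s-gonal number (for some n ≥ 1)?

s = 4: P(4, 73) = 5329 and P(4, 74) = 5476; 5461 is not s-gonal.
s = 5: P(5, 60) = 5370 and P(5, 61) = 5551; 5461 is not s-gonal.
s = 7: P(7, 47) = 5452 and P(7, 48) = 5688; 5461 is not s-gonal.
s = 8: P(8, 43) = 5461. ✓
s = 9: P(9, 39) = 5226 and P(9, 40) = 5500; 5461 is not s-gonal.
Hits: s ∈ {8} → 1.

1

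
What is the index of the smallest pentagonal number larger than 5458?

Solve n(3n−1)/2 > 5458 for integer n.
The largest n with value ≤ 5458 is 60 (since 5370 ≤ 5458 < 5551), so the first above is n = 61, value 5551.

61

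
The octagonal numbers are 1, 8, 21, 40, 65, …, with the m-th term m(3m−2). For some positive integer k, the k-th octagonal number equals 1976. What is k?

26

Set n(3n−2) = 1976, giving 3n² − 2n − 1976 = 0.
The discriminant is 4 + 12·1976 = 23716, and √23716 = 154.
So n = (2 + 154) / 6 = 156/6 = 26.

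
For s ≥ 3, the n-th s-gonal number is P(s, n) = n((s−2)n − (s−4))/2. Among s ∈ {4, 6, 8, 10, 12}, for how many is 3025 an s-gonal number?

2

s = 4: P(4, 55) = 3025. ✓
s = 6: P(6, 39) = 3003 and P(6, 40) = 3160; 3025 is not s-gonal.
s = 8: P(8, 32) = 3008 and P(8, 33) = 3201; 3025 is not s-gonal.
s = 10: P(10, 27) = 2835 and P(10, 28) = 3052; 3025 is not s-gonal.
s = 12: P(12, 25) = 3025. ✓
Hits: s ∈ {4, 12} → 2.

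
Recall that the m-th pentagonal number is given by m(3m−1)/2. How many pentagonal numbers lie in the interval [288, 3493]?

34

The n-th pentagonal number is n(3n−1)/2.
Smallest index with value ≥ 288: n = 15 (giving 330).
Largest index with value ≤ 3493: n = 48 (giving 3432).
Indices 15 through 48: 34 terms.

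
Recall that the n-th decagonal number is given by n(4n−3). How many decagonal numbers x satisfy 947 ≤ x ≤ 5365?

The n-th decagonal number is n(4n−3).
Smallest index with value ≥ 947: n = 16 (giving 976).
Largest index with value ≤ 5365: n = 37 (giving 5365).
Indices 16 through 37: 22 terms.

22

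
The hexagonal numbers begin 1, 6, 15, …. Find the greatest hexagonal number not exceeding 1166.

Solve n(2n−1) ≤ 1166 for integer n.
n = 24 gives 1128 ≤ 1166, while n = 25 gives 1225 > 1166; so the answer is 1128.

1128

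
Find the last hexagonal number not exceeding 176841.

176121

Solve n(2n−1) ≤ 176841 for integer n.
n = 297 gives 176121 ≤ 176841, while n = 298 gives 177310 > 176841; so the answer is 176121.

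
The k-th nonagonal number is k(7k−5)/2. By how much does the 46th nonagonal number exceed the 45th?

Consecutive nonagonal numbers differ by 7n − 6: here 7·46 − 6 = 316.

316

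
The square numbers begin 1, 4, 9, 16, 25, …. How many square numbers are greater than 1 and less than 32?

The n-th square number is n².
Smallest index with value > 1: n = 2 (giving 4).
Largest index with value < 32: n = 5 (giving 25).
Indices 2 through 5: 4 terms.

4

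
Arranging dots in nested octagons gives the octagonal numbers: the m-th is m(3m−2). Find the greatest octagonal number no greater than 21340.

Solve n(3n−2) ≤ 21340 for integer n.
n = 84 gives 21000 ≤ 21340, while n = 85 gives 21505 > 21340; so the answer is 21000.

21000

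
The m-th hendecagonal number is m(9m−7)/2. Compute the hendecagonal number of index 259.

300958

The 259th hendecagonal number is n(9n−7)/2 with n = 259.
259·(9·259 − 7)/2 = 259·2324/2 = 259·1162 = 300958.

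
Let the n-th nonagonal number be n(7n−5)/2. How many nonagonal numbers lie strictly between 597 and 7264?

The n-th nonagonal number is n(7n−5)/2.
Smallest index with value > 597: n = 14 (giving 651).
Largest index with value < 7264: n = 45 (giving 6975).
Indices 14 through 45: 32 terms.

32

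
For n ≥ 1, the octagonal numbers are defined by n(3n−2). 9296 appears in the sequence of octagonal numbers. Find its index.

Set n(3n−2) = 9296, giving 3n² − 2n − 9296 = 0.
The discriminant is 4 + 12·9296 = 111556, and √111556 = 334.
So n = (2 + 334) / 6 = 336/6 = 56.
Check: 56·(3·56 − 2) = 9296. ✓

56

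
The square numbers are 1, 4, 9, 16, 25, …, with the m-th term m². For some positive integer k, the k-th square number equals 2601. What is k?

We need n² = 2601, so n = √2601 = 51.
Check: 51² = 2601. ✓

51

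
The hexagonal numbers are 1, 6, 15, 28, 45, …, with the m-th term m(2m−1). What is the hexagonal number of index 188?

70500

The 188th hexagonal number is n(2n−1) with n = 188.
188·(2·188 − 1) = 188·375 = 70500.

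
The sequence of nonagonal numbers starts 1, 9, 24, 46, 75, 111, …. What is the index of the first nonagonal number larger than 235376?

Solve n(7n−5)/2 > 235376 for integer n.
The largest n with value ≤ 235376 is 259 (since 234136 ≤ 235376 < 235950), so the first above is n = 260, value 235950.

260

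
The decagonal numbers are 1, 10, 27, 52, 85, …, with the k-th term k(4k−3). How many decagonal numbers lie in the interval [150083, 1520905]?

The n-th decagonal number is n(4n−3).
Smallest index with value ≥ 150083: n = 195 (giving 151515).
Largest index with value ≤ 1520905: n = 617 (giving 1520905).
Indices 195 through 617: 423 terms.

423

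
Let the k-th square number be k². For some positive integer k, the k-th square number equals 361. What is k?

19

We need n² = 361, so n = √361 = 19.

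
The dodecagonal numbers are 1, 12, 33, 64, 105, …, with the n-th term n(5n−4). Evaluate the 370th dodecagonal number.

683020

370·(5·370 − 4) = 370·1846 = 683020.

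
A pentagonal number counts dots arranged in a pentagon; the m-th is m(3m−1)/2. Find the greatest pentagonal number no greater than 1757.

Solve n(3n−1)/2 ≤ 1757 for integer n.
n = 34 gives 1717 ≤ 1757, while n = 35 gives 1820 > 1757; so the answer is 1717.

1717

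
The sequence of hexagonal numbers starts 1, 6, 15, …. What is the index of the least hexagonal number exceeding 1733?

Solve n(2n−1) > 1733 for integer n.
The largest n with value ≤ 1733 is 29 (since 1653 ≤ 1733 < 1770), so the first above is n = 30, value 1770.

30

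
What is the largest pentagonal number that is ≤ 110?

Solve n(3n−1)/2 ≤ 110 for integer n.
n = 8 gives 92 ≤ 110, while n = 9 gives 117 > 110; so the answer is 92.

92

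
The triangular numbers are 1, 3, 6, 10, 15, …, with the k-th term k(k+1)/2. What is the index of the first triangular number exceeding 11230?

Solve n(n+1)/2 > 11230 for integer n.
The largest n with value ≤ 11230 is 149 (since 11175 ≤ 11230 < 11325), so the first above is n = 150, value 11325.

150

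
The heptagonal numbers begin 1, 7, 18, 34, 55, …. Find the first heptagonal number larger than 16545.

Solve n(5n−3)/2 > 16545 for integer n.
The largest n with value ≤ 16545 is 81 (since 16281 ≤ 16545 < 16687), so the first above is n = 82, value 16687.

16687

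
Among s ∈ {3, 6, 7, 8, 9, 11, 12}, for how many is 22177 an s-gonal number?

1

s = 3: P(3, 210) = 22155 and P(3, 211) = 22366; 22177 is not s-gonal.
s = 6: P(6, 105) = 21945 and P(6, 106) = 22366; 22177 is not s-gonal.
s = 7: P(7, 94) = 21949 and P(7, 95) = 22420; 22177 is not s-gonal.
s = 8: P(8, 86) = 22016 and P(8, 87) = 22533; 22177 is not s-gonal.
s = 9: P(9, 79) = 21646 and P(9, 80) = 22200; 22177 is not s-gonal.
s = 11: P(11, 70) = 21805 and P(11, 71) = 22436; 22177 is not s-gonal.
s = 12: P(12, 67) = 22177. ✓
Hits: s ∈ {12} → 1.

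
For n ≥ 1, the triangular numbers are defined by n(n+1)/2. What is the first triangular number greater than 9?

Solve n(n+1)/2 > 9 for integer n.
The largest n with value ≤ 9 is 3 (since 6 ≤ 9 < 10), so the first above is n = 4, value 10.

10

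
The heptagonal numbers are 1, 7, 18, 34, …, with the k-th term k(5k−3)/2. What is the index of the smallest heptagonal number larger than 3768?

40

Solve n(5n−3)/2 > 3768 for integer n.
The largest n with value ≤ 3768 is 39 (since 3744 ≤ 3768 < 3940), so the first above is n = 40, value 3940.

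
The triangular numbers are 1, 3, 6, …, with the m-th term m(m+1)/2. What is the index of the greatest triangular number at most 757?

Solve n(n+1)/2 ≤ 757 for integer n.
n = 38 gives 741 ≤ 757, while n = 39 gives 780 > 757; so the answer is index 38.

38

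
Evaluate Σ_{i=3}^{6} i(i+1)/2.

Σ i(i+1)/2 = (Σi² + Σi) / 2 over i = 3..6.
Σi = 21 − 3 = 18 and Σi² = 91 − 5 = 86.
(1·86 + 1·18) / 2 = 104/2 = 52.

52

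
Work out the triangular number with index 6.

The 6th triangular number is n(n+1)/2 with n = 6.
6·7/2 = 42/2 = 21.

21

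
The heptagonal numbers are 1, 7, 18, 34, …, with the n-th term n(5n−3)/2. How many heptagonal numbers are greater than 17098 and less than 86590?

103

The n-th heptagonal number is n(5n−3)/2.
Smallest index with value > 17098: n = 84 (giving 17514).
Largest index with value < 86590: n = 186 (giving 86211).
Indices 84 through 186: 103 terms.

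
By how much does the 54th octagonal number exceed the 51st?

54·(3·54 − 2) = 8640 and 51·(3·51 − 2) = 7701.
Difference: 8640 − 7701 = 939.

939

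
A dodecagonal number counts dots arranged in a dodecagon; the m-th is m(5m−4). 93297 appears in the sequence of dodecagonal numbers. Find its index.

137

Set n(5n−4) = 93297, giving 5n² − 4n − 93297 = 0.
The discriminant is 16 + 20·93297 = 1865956, and √1865956 = 1366.
So n = (4 + 1366) / 10 = 1370/10 = 137.
Check: 137·(5·137 − 4) = 93297. ✓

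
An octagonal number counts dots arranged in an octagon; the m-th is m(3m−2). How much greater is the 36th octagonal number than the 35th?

211

Consecutive octagonal numbers differ by 6n − 5: here 6·36 − 5 = 211.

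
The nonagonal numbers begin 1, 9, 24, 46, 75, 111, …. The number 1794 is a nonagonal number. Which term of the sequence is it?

Set n(7n−5)/2 = 1794, giving 7n² − 5n − 3588 = 0.
So n = (5 + 317) / 14 = 322/14 = 23.

23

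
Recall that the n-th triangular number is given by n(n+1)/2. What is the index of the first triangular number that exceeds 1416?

Solve n(n+1)/2 > 1416 for integer n.
The largest n with value ≤ 1416 is 52 (since 1378 ≤ 1416 < 1431), so the first above is n = 53, value 1431.

53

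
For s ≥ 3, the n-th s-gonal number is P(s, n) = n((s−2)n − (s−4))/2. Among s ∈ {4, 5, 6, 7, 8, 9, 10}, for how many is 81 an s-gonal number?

2

s = 4: P(4, 9) = 81. ✓
s = 5: P(5, 7) = 70 and P(5, 8) = 92; 81 is not s-gonal.
s = 6: P(6, 6) = 66 and P(6, 7) = 91; 81 is not s-gonal.
s = 7: P(7, 6) = 81. ✓
s = 8: P(8, 5) = 65 and P(8, 6) = 96; 81 is not s-gonal.
s = 9: P(9, 5) = 75 and P(9, 6) = 111; 81 is not s-gonal.
s = 10: P(10, 4) = 52 and P(10, 5) = 85; 81 is not s-gonal.
Hits: s ∈ {4, 7} → 2.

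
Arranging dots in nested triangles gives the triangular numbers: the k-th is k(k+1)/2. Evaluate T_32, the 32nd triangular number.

528

The 32nd triangular number is n(n+1)/2 with n = 32.
32·33/2 = 1056/2 = 528.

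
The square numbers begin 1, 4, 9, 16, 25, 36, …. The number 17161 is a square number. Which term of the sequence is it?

We need n² = 17161, so n = √17161 = 131.

131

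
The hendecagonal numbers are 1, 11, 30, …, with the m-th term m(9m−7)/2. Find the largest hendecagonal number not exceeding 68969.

Solve n(9n−7)/2 ≤ 68969 for integer n.
n = 124 gives 68758 ≤ 68969, while n = 125 gives 69875 > 68969; so the answer is 68758.

68758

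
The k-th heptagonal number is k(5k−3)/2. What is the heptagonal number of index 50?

6175

The 50th heptagonal number is n(5n−3)/2 with n = 50.
50·(5·50 − 3)/2 = 50·247/2 = 6175.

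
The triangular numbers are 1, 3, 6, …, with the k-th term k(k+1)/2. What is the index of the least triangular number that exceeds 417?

Solve n(n+1)/2 > 417 for integer n.
The largest n with value ≤ 417 is 28 (since 406 ≤ 417 < 435), so the first above is n = 29, value 435.

29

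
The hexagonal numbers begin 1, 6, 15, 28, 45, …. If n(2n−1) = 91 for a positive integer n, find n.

7

Set n(2n−1) = 91, giving 2n² − n − 91 = 0.
The discriminant is 1 + 8·91 = 729, and √729 = 27.
So n = (1 + 27) / 4 = 28/4 = 7.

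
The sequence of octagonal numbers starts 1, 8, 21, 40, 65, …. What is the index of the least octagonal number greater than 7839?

Solve n(3n−2) > 7839 for integer n.
The largest n with value ≤ 7839 is 51 (since 7701 ≤ 7839 < 8008), so the first above is n = 52, value 8008.

52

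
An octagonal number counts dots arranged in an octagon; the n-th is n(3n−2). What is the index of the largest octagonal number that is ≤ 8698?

54

Solve n(3n−2) ≤ 8698 for integer n.
n = 54 gives 8640 ≤ 8698, while n = 55 gives 8965 > 8698; so the answer is index 54.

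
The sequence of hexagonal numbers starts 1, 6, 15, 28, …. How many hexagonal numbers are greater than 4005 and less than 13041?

The n-th hexagonal number is n(2n−1).
Smallest index with value > 4005: n = 46 (giving 4186).
Largest index with value < 13041: n = 80 (giving 12720).
Indices 46 through 80: 35 terms.

35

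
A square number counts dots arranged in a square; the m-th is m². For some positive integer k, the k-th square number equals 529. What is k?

23

We need n² = 529, so n = √529 = 23.
Check: 23² = 529. ✓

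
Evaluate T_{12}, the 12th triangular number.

The 12th triangular number is n(n+1)/2 with n = 12.
12·13/2 = 156/2 = 78.

78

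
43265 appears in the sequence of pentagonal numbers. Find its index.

Set n(3n−1)/2 = 43265, giving 3n² − n − 86530 = 0.
The discriminant is 1 + 24·43265 = 1038361, and √1038361 = 1019.
So n = (1 + 1019) / 6 = 1020/6 = 170.

170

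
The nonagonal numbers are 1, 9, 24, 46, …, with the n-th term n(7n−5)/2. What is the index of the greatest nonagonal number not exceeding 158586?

213

Solve n(7n−5)/2 ≤ 158586 for integer n.
n = 213 gives 158259 ≤ 158586, while n = 214 gives 159751 > 158586; so the answer is index 213.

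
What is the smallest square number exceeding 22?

25

Solve n² > 22 for integer n.
The largest n with value ≤ 22 is 4 (since 16 ≤ 22 < 25), so the first above is n = 5, value 25.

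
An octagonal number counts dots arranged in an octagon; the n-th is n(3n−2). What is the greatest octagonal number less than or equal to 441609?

441600

Solve n(3n−2) ≤ 441609 for integer n.
n = 384 gives 441600 ≤ 441609, while n = 385 gives 443905 > 441609; so the answer is 441600.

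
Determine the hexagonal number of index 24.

1128

The 24th hexagonal number is n(2n−1) with n = 24.
24·(2·24 − 1) = 24·47 = 1128.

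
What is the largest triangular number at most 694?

Solve n(n+1)/2 ≤ 694 for integer n.
n = 36 gives 666 ≤ 694, while n = 37 gives 703 > 694; so the answer is 666.

666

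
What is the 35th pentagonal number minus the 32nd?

35·(3·35 − 1)/2 = 1820 and 32·(3·32 − 1)/2 = 1520.
Difference: 1820 − 1520 = 300.

300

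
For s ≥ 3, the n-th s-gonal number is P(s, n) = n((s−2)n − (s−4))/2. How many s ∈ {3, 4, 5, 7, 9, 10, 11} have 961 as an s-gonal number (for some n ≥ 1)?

1

s = 3: P(3, 43) = 946 and P(3, 44) = 990; 961 is not s-gonal.
s = 4: P(4, 31) = 961. ✓
s = 5: P(5, 25) = 925 and P(5, 26) = 1001; 961 is not s-gonal.
s = 7: P(7, 19) = 874 and P(7, 20) = 970; 961 is not s-gonal.
s = 9: P(9, 16) = 856 and P(9, 17) = 969; 961 is not s-gonal.
s = 10: P(10, 15) = 855 and P(10, 16) = 976; 961 is not s-gonal.
s = 11: P(11, 15) = 960 and P(11, 16) = 1096; 961 is not s-gonal.
Hits: s ∈ {4} → 1.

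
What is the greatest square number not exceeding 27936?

27889

Solve n² ≤ 27936 for integer n.
n = 167 gives 27889 ≤ 27936, while n = 168 gives 28224 > 27936; so the answer is 27889.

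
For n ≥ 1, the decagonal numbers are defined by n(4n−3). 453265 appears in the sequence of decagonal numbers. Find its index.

337

Set n(4n−3) = 453265, giving 4n² − 3n − 453265 = 0.
The discriminant is 9 + 16·453265 = 7252249, and √7252249 = 2693.
So n = (3 + 2693) / 8 = 2696/8 = 337.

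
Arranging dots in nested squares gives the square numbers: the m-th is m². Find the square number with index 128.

16384

The 128th square number is n² with n = 128.
128² = 16384.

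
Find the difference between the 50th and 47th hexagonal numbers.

579

50·(2·50 − 1) = 4950 and 47·(2·47 − 1) = 4371.
Difference: 4950 − 4371 = 579.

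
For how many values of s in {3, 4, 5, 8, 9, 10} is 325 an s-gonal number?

2

s = 3: P(3, 25) = 325. ✓
s = 4: P(4, 18) = 324 and P(4, 19) = 361; 325 is not s-gonal.
s = 5: P(5, 14) = 287 and P(5, 15) = 330; 325 is not s-gonal.
s = 8: P(8, 10) = 280 and P(8, 11) = 341; 325 is not s-gonal.
s = 9: P(9, 10) = 325. ✓
s = 10: P(10, 9) = 297 and P(10, 10) = 370; 325 is not s-gonal.
Hits: s ∈ {3, 9} → 2.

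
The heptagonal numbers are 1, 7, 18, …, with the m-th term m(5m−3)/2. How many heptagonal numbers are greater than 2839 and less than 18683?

52

The n-th heptagonal number is n(5n−3)/2.
Smallest index with value > 2839: n = 35 (giving 3010).
Largest index with value < 18683: n = 86 (giving 18361).
Indices 35 through 86: 52 terms.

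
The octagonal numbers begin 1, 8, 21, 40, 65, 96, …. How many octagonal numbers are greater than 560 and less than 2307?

The n-th octagonal number is n(3n−2).
Smallest index with value > 560: n = 15 (giving 645).
Largest index with value < 2307: n = 28 (giving 2296).
Indices 15 through 28: 14 terms.

14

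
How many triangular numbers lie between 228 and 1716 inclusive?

38

The n-th triangular number is n(n+1)/2.
Smallest index with value ≥ 228: n = 21 (giving 231).
Largest index with value ≤ 1716: n = 58 (giving 1711).
Indices 21 through 58: 38 terms.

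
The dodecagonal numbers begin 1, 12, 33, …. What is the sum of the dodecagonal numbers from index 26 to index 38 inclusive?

65806

Σ i(5i−4) = 5Σi² − 4Σi over i = 26..38.
Σi = 741 − 325 = 416 and Σi² = 19019 − 5525 = 13494.
5·13494 − 4·416 = 65806.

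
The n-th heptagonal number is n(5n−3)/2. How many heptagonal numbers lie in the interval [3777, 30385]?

The n-th heptagonal number is n(5n−3)/2.
Smallest index with value ≥ 3777: n = 40 (giving 3940).
Largest index with value ≤ 30385: n = 110 (giving 30085).
Indices 40 through 110: 71 terms.

71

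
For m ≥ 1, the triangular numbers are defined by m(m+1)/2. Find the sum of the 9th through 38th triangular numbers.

Σ i(i+1)/2 = (Σi² + Σi) / 2 over i = 9..38.
Σi = 741 − 36 = 705 and Σi² = 19019 − 204 = 18815.
(1·18815 + 1·705) / 2 = 19520/2 = 9760.

9760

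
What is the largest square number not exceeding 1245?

1225

Solve n² ≤ 1245 for integer n.
n = 35 gives 1225 ≤ 1245, while n = 36 gives 1296 > 1245; so the answer is 1225.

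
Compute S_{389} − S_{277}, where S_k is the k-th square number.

74592

389² = 151321 and 277² = 76729.
Difference: 151321 − 76729 = 74592.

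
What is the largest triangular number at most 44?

36

Solve n(n+1)/2 ≤ 44 for integer n.
n = 8 gives 36 ≤ 44, while n = 9 gives 45 > 44; so the answer is 36.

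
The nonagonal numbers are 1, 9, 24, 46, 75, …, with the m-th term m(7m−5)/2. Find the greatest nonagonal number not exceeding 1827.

Solve n(7n−5)/2 ≤ 1827 for integer n.
n = 23 gives 1794 ≤ 1827, while n = 24 gives 1956 > 1827; so the answer is 1794.

1794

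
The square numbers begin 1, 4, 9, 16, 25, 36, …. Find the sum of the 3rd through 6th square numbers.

Σ_{i=3}^{6} i² = 91 − 5 = 86.

86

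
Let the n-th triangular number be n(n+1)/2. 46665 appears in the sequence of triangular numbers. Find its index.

305

Set n(n+1)/2 = 46665, giving n² + n − 93330 = 0.
The discriminant is 1 + 8·46665 = 373321, and √373321 = 611.
So n = (-1 + 611) / 2 = 610/2 = 305.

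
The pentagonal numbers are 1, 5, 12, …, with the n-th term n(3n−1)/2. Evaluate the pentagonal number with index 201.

60501

The 201st pentagonal number is n(3n−1)/2 with n = 201.
201·(3·201 − 1)/2 = 201·602/2 = 201·301 = 60501.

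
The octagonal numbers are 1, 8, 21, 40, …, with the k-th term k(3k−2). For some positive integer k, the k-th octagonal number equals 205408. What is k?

Set n(3n−2) = 205408, giving 3n² − 2n − 205408 = 0.
The discriminant is 4 + 12·205408 = 2464900, and √2464900 = 1570.
So n = (2 + 1570) / 6 = 1572/6 = 262.
Check: 262·(3·262 − 2) = 205408. ✓

262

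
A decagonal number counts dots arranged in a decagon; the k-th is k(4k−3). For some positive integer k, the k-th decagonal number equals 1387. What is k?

Set n(4n−3) = 1387, giving 4n² − 3n − 1387 = 0.
The discriminant is 9 + 16·1387 = 22201, and √22201 = 149.
So n = (3 + 149) / 8 = 152/8 = 19.

19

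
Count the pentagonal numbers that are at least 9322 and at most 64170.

129

The n-th pentagonal number is n(3n−1)/2.
Smallest index with value ≥ 9322: n = 79 (giving 9322).
Largest index with value ≤ 64170: n = 207 (giving 64170).
Indices 79 through 207: 129 terms.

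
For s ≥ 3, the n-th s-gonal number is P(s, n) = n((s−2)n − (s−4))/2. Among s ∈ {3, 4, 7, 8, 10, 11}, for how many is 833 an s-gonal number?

s = 3: P(3, 40) = 820 and P(3, 41) = 861; 833 is not s-gonal.
s = 4: P(4, 28) = 784 and P(4, 29) = 841; 833 is not s-gonal.
s = 7: P(7, 18) = 783 and P(7, 19) = 874; 833 is not s-gonal.
s = 8: P(8, 17) = 833. ✓
s = 10: P(10, 14) = 742 and P(10, 15) = 855; 833 is not s-gonal.
s = 11: P(11, 14) = 833. ✓
Hits: s ∈ {8, 11} → 2.

2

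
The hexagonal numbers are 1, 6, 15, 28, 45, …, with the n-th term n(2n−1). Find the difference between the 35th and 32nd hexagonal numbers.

399

35·(2·35 − 1) = 2415 and 32·(2·32 − 1) = 2016.
Difference: 2415 − 2016 = 399.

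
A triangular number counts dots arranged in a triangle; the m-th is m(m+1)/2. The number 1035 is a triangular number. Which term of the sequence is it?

45

Set n(n+1)/2 = 1035, giving n² + n − 2070 = 0.
So n = (-1 + 91) / 2 = 90/2 = 45.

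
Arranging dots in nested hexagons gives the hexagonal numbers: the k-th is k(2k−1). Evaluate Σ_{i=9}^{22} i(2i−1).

Σ i(2i−1) = 2Σi² − Σi over i = 9..22.
Σi = 253 − 36 = 217 and Σi² = 3795 − 204 = 3591.
2·3591 − 1·217 = 6965.

6965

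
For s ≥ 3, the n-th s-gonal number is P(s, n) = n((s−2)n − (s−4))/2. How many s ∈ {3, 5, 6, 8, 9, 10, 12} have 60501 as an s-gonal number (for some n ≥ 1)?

s = 3: P(3, 347) = 60378 and P(3, 348) = 60726; 60501 is not s-gonal.
s = 5: P(5, 201) = 60501. ✓
s = 6: P(6, 174) = 60378 and P(6, 175) = 61075; 60501 is not s-gonal.
s = 8: P(8, 142) = 60208 and P(8, 143) = 61061; 60501 is not s-gonal.
s = 9: P(9, 131) = 59736 and P(9, 132) = 60654; 60501 is not s-gonal.
s = 10: P(10, 123) = 60147 and P(10, 124) = 61132; 60501 is not s-gonal.
s = 12: P(12, 110) = 60060 and P(12, 111) = 61161; 60501 is not s-gonal.
Hits: s ∈ {5} → 1.

1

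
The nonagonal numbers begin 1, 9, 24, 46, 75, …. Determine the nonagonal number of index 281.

281·(7·281 − 5)/2 = 281·1962/2 = 281·981 = 275661.

275661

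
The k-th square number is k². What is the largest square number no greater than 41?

36

Solve n² ≤ 41 for integer n.
n = 6 gives 36 ≤ 41, while n = 7 gives 49 > 41; so the answer is 36.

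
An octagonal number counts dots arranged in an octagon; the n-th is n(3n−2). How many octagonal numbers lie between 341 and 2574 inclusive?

The n-th octagonal number is n(3n−2).
Smallest index with value ≥ 341: n = 11 (giving 341).
Largest index with value ≤ 2574: n = 29 (giving 2465).
Indices 11 through 29: 19 terms.

19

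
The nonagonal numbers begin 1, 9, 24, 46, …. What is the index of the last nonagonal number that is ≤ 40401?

Solve n(7n−5)/2 ≤ 40401 for integer n.
n = 107 gives 39804 ≤ 40401, while n = 108 gives 40554 > 40401; so the answer is index 107.

107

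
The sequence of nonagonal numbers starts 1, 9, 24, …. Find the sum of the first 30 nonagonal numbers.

31930

Σ i(7i−5)/2 = (7Σi² − 5Σi) / 2 over i = 1..30.
Σi = 465 and Σi² = 9455.
(7·9455 − 5·465) / 2 = 63860/2 = 31930.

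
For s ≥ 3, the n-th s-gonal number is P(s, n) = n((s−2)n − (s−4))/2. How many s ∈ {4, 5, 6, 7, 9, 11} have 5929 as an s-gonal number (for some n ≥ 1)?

s = 4: P(4, 77) = 5929. ✓
s = 5: P(5, 63) = 5922 and P(5, 64) = 6112; 5929 is not s-gonal.
s = 6: P(6, 54) = 5778 and P(6, 55) = 5995; 5929 is not s-gonal.
s = 7: P(7, 49) = 5929. ✓
s = 9: P(9, 41) = 5781 and P(9, 42) = 6069; 5929 is not s-gonal.
s = 11: P(11, 36) = 5706 and P(11, 37) = 6031; 5929 is not s-gonal.
Hits: s ∈ {4, 7} → 2.

2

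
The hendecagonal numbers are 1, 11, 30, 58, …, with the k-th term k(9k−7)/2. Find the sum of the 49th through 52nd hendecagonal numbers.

45220

Σ i(9i−7)/2 = (9Σi² − 7Σi) / 2 over i = 49..52.
Σi = 1378 − 1176 = 202 and Σi² = 48230 − 38024 = 10206.
(9·10206 − 7·202) / 2 = 90440/2 = 45220.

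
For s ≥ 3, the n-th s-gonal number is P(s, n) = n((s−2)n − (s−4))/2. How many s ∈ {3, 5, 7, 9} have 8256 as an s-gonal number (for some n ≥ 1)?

1

s = 3: P(3, 128) = 8256. ✓
s = 5: P(5, 74) = 8177 and P(5, 75) = 8400; 8256 is not s-gonal.
s = 7: P(7, 57) = 8037 and P(7, 58) = 8323; 8256 is not s-gonal.
s = 9: P(9, 48) = 7944 and P(9, 49) = 8281; 8256 is not s-gonal.
Hits: s ∈ {3} → 1.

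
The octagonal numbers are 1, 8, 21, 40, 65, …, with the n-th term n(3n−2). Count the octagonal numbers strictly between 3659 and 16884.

40

The n-th octagonal number is n(3n−2).
Smallest index with value > 3659: n = 36 (giving 3816).
Largest index with value < 16884: n = 75 (giving 16725).
Indices 36 through 75: 40 terms.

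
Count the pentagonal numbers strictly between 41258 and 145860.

145

The n-th pentagonal number is n(3n−1)/2.
Smallest index with value > 41258: n = 167 (giving 41750).
Largest index with value < 145860: n = 311 (giving 144926).
Indices 167 through 311: 145 terms.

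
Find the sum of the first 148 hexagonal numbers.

Σ i(2i−1) = 2Σi² − Σi over i = 1..148.
Σi = 11026 and Σi² = 1091574.
2·1091574 − 1·11026 = 2172122.

2172122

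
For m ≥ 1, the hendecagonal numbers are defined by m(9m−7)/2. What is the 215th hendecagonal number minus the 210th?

215·(9·215 − 7)/2 = 207260 and 210·(9·210 − 7)/2 = 197715.
Difference: 207260 − 197715 = 9545.

9545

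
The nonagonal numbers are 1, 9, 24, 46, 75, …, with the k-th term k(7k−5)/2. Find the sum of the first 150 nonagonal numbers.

3948650

Σ i(7i−5)/2 = (7Σi² − 5Σi) / 2 over i = 1..150.
Σi = 11325 and Σi² = 1136275.
(7·1136275 − 5·11325) / 2 = 7897300/2 = 3948650.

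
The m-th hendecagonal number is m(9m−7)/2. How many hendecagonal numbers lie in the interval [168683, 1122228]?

The n-th hendecagonal number is n(9n−7)/2.
Smallest index with value ≥ 168683: n = 194 (giving 168683).
Largest index with value ≤ 1122228: n = 499 (giving 1118758).
Indices 194 through 499: 306 terms.

306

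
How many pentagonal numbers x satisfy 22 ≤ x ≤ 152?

The n-th pentagonal number is n(3n−1)/2.
Smallest index with value ≥ 22: n = 4 (giving 22).
Largest index with value ≤ 152: n = 10 (giving 145).
Indices 4 through 10: 7 terms.

7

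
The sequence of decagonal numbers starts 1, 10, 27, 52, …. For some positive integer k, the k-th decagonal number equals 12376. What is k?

Set n(4n−3) = 12376, giving 4n² − 3n − 12376 = 0.
The discriminant is 9 + 16·12376 = 198025, and √198025 = 445.
So n = (3 + 445) / 8 = 448/8 = 56.

56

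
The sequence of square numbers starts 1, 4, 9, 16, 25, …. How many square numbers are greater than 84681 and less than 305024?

The n-th square number is n².
Smallest index with value > 84681: n = 292 (giving 85264).
Largest index with value < 305024: n = 552 (giving 304704).
Indices 292 through 552: 261 terms.

261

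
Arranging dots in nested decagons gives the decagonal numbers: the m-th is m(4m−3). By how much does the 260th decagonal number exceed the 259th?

2073

Consecutive decagonal numbers differ by 8n − 7: here 8·260 − 7 = 2073.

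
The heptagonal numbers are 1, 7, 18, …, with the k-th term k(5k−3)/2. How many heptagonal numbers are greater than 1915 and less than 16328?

54

The n-th heptagonal number is n(5n−3)/2.
Smallest index with value > 1915: n = 28 (giving 1918).
Largest index with value < 16328: n = 81 (giving 16281).
Indices 28 through 81: 54 terms.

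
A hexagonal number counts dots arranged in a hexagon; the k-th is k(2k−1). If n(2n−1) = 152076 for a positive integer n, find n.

276

Set n(2n−1) = 152076, giving 2n² − n − 152076 = 0.
The discriminant is 1 + 8·152076 = 1216609, and √1216609 = 1103.
So n = (1 + 1103) / 4 = 1104/4 = 276.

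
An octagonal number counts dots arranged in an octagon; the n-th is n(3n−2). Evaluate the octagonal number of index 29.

2465

The 29th octagonal number is n(3n−2) with n = 29.
29·(3·29 − 2) = 29·85 = 2465.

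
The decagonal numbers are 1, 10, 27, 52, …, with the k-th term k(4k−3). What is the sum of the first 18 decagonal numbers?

Σ i(4i−3) = 4Σi² − 3Σi over i = 1..18.
Σi = 171 and Σi² = 2109.
4·2109 − 3·171 = 7923.

7923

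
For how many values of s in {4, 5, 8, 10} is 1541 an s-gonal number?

1

s = 4: P(4, 39) = 1521 and P(4, 40) = 1600; 1541 is not s-gonal.
s = 5: P(5, 32) = 1520 and P(5, 33) = 1617; 1541 is not s-gonal.
s = 8: P(8, 23) = 1541. ✓
s = 10: P(10, 20) = 1540 and P(10, 21) = 1701; 1541 is not s-gonal.
Hits: s ∈ {8} → 1.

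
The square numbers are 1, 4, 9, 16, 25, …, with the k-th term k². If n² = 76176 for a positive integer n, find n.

276

We need n² = 76176, so n = √76176 = 276.
Check: 276² = 76176. ✓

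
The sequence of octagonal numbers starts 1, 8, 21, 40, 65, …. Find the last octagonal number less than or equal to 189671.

Solve n(3n−2) ≤ 189671 for integer n.
n = 251 gives 188501 ≤ 189671, while n = 252 gives 190008 > 189671; so the answer is 188501.

188501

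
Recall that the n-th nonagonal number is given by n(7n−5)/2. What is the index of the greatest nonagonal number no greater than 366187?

Solve n(7n−5)/2 ≤ 366187 for integer n.
n = 323 gives 364344 ≤ 366187, while n = 324 gives 366606 > 366187; so the answer is index 323.

323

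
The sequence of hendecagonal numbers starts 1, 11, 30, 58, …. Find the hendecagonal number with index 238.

254065

The 238th hendecagonal number is n(9n−7)/2 with n = 238.
238·(9·238 − 7)/2 = 238·2135/2 = 254065.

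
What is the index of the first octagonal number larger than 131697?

Solve n(3n−2) > 131697 for integer n.
The largest n with value ≤ 131697 is 209 (since 130625 ≤ 131697 < 131880), so the first above is n = 210, value 131880.

210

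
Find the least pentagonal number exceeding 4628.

Solve n(3n−1)/2 > 4628 for integer n.
The largest n with value ≤ 4628 is 55 (since 4510 ≤ 4628 < 4676), so the first above is n = 56, value 4676.

4676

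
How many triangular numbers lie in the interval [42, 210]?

The n-th triangular number is n(n+1)/2.
Smallest index with value ≥ 42: n = 9 (giving 45).
Largest index with value ≤ 210: n = 20 (giving 210).
Indices 9 through 20: 12 terms.

12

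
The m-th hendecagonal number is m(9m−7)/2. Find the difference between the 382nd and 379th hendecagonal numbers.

382·(9·382 − 7)/2 = 655321 and 379·(9·379 − 7)/2 = 645058.
Difference: 655321 − 645058 = 10263.

10263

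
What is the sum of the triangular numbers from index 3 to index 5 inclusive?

31

Σ i(i+1)/2 = (Σi² + Σi) / 2 over i = 3..5.
Σi = 15 − 3 = 12 and Σi² = 55 − 5 = 50.
(1·50 + 1·12) / 2 = 62/2 = 31.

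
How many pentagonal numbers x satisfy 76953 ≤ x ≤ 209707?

148

The n-th pentagonal number is n(3n−1)/2.
Smallest index with value ≥ 76953: n = 227 (giving 77180).
Largest index with value ≤ 209707: n = 374 (giving 209627).
Indices 227 through 374: 148 terms.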